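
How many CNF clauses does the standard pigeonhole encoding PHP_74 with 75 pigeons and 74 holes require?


The PHP encoding has two parts:
1) At-least-one-hole clauses: 75 (one per pigeon, each with 74 literals).
2) At-most-one-pigeon-per-hole clauses: 74 holes * C(75,2) = 74 * 2775 = 205350.
Total clauses = 75 + 205350 = 205425.

205425


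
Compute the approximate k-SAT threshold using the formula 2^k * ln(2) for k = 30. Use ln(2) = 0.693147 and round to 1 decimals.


Using the asymptotic formula: threshold ~ 2^k * ln(2).
2^30 = 1073741824.
1073741824 * 0.693147 = 744260924.1.

744260924.1


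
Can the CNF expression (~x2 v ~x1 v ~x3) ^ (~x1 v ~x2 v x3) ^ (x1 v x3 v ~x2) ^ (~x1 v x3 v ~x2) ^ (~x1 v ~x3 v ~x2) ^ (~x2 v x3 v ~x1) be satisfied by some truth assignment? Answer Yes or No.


Check all 8 possible truth assignments.
Number of satisfying assignments found: 5.
The formula is satisfiable.

Yes


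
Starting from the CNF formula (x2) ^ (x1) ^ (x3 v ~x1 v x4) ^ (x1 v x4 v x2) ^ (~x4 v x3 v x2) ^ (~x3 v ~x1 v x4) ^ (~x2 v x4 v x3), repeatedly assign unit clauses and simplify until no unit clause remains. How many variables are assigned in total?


Unit propagation repeatedly assigns the literal in any unit clause, then simplifies.
Assignments in order: x2 = T, x1 = T.
No further unit clauses remain.
Total variables assigned = 2.

2


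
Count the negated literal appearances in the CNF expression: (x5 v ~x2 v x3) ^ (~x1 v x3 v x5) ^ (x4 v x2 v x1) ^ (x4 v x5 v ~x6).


Scan each clause for negated literals.
Clause 1: 1 negative; Clause 2: 1 negative; Clause 3: 0 negative; Clause 4: 1 negative.
Total negative literal occurrences = 3.

3


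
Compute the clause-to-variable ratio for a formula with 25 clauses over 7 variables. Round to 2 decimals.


Clause-to-variable ratio = clauses / variables.
25 / 7 = 3.57.

3.57


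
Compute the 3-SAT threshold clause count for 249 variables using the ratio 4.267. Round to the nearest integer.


The 3-SAT phase transition occurs at approximately 4.267 clauses per variable.
m = 4.267 * 249 = 1062.483.
Rounded to nearest integer: 1062.

1062


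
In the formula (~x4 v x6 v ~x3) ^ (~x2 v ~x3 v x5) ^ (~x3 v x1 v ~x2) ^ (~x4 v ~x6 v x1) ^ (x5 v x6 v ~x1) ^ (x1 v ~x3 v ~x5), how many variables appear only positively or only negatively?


A pure literal appears in only one polarity across all clauses.
Pure literals: x2 (negative only), x3 (negative only), x4 (negative only).
Count = 3.

3


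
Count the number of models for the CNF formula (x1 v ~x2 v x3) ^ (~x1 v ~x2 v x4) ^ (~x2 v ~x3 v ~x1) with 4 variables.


Enumerate all 16 truth assignments over 4 variables.
Test each against every clause.
Satisfying assignments found: 11.

11


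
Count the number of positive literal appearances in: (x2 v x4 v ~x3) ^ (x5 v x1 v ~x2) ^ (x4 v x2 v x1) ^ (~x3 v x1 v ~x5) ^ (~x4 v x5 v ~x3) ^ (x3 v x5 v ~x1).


Scan each clause for unnegated literals.
Clause 1: 2 positive; Clause 2: 2 positive; Clause 3: 3 positive; Clause 4: 1 positive; Clause 5: 1 positive; Clause 6: 2 positive.
Total positive literal occurrences = 11.

11


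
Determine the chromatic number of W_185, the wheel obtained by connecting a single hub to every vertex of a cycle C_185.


W_185 consists of the cycle C_185 together with a hub vertex adjacent to every cycle vertex.
The cycle C_185 needs 3 colors (odd cycle -> 3).
The hub is adjacent to every cycle vertex, so it must receive a new color distinct from all of them.
Chromatic number = 3 + 1 = 4.

4


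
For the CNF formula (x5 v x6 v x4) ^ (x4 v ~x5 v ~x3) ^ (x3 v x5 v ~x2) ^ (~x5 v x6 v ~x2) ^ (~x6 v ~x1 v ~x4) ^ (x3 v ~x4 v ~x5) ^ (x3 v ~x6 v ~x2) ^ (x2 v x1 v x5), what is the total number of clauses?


Each group enclosed in parentheses joined by ^ is one clause.
Counting the conjuncts: 8 clauses.

8


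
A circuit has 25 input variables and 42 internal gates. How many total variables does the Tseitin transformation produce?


The Tseitin transformation introduces one auxiliary variable per gate.
Total variables = inputs + gates = 25 + 42 = 67.

67


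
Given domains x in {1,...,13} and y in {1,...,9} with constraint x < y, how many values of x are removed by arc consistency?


For the constraint x < y, x needs a supporting value in y's domain.
x can be at most 8 (one less than y's maximum).
Valid x values from domain: 8 out of 13.
Pruned = 13 - 8 = 5.

5


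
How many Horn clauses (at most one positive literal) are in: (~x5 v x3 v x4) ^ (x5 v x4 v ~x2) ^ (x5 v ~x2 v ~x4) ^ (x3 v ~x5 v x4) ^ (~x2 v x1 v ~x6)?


A Horn clause has at most one positive literal.
Clause 1: 2 positive lit(s) -> not Horn
Clause 2: 2 positive lit(s) -> not Horn
Clause 3: 1 positive lit(s) -> Horn
Clause 4: 2 positive lit(s) -> not Horn
Clause 5: 1 positive lit(s) -> Horn
Total Horn clauses = 2.

2


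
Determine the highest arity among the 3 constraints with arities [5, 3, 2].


The arities are: 5, 3, 2.
Scan for the maximum value.
Maximum arity = 5.

5


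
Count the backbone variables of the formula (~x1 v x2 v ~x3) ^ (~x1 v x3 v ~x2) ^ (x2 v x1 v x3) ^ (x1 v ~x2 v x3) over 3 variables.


Find all satisfying assignments: 4 model(s).
Check which variables have the same value in every model.
No variable is fixed across all models.
Backbone size = 0.

0


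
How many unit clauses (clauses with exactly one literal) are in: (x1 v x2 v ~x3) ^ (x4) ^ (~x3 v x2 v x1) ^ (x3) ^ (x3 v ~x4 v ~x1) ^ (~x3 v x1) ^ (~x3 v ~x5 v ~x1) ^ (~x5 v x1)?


A unit clause contains exactly one literal.
Unit clauses found: (x4), (x3).
Count = 2.

2


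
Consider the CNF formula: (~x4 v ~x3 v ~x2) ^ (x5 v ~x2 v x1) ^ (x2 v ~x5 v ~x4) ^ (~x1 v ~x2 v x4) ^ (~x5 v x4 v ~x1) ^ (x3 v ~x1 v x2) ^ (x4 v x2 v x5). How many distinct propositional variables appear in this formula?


Identify each distinct variable in the formula.
Variables found: x1, x2, x3, x4, x5.
Total distinct variables = 5.

5


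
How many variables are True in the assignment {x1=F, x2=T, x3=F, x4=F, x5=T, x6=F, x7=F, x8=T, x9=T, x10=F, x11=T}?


The weight is the number of variables assigned True.
True variables: x2, x5, x8, x9, x11.
Weight = 5.

5


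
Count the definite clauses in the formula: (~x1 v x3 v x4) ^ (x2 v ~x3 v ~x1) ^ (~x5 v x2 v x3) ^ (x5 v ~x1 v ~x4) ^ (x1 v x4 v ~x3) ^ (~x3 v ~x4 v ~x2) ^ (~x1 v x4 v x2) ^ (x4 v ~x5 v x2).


A definite clause has exactly one positive literal.
Clause 1: 2 positive -> not definite
Clause 2: 1 positive -> definite
Clause 3: 2 positive -> not definite
Clause 4: 1 positive -> definite
Clause 5: 2 positive -> not definite
Clause 6: 0 positive -> not definite
Clause 7: 2 positive -> not definite
Clause 8: 2 positive -> not definite
Definite clause count = 2.

2


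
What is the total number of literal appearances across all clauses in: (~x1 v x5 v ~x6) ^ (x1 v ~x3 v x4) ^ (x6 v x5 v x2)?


Clause lengths: 3, 3, 3.
Sum = 3 + 3 + 3 = 9.

9


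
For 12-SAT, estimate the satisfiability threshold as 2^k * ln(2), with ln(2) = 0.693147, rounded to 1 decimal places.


Using the asymptotic formula: threshold ~ 2^k * ln(2).
2^12 = 4096.
4096 * 0.693147 = 2839.1.

2839.1


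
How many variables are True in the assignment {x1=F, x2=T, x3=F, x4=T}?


The weight is the number of variables assigned True.
True variables: x2, x4.
Weight = 2.

2


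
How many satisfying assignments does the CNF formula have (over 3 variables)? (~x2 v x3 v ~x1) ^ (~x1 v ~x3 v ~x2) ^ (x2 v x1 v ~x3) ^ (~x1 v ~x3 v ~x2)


Enumerate all 8 truth assignments over 3 variables.
Test each against every clause.
Satisfying assignments found: 5.

5


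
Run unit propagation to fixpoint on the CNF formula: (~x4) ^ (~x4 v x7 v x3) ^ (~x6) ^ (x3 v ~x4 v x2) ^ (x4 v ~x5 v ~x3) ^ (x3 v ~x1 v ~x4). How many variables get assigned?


Unit propagation repeatedly assigns the literal in any unit clause, then simplifies.
Assignments in order: x4 = F, x6 = F.
No further unit clauses remain.
Total variables assigned = 2.

2


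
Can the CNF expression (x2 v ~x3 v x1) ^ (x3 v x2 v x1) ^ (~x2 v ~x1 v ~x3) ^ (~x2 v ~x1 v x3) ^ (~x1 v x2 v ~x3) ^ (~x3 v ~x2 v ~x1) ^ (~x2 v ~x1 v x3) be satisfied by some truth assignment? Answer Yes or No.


Check all 8 possible truth assignments.
Number of satisfying assignments found: 3.
The formula is satisfiable.

Yes


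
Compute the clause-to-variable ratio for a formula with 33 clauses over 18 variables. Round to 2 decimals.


Clause-to-variable ratio = clauses / variables.
33 / 18 = 1.83.

1.83


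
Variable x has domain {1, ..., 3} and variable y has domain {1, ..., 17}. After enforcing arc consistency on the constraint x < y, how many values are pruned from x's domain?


For the constraint x < y, x needs a supporting value in y's domain.
x can be at most 16 (one less than y's maximum).
Valid x values from domain: 3 out of 3.
Pruned = 3 - 3 = 0.

0


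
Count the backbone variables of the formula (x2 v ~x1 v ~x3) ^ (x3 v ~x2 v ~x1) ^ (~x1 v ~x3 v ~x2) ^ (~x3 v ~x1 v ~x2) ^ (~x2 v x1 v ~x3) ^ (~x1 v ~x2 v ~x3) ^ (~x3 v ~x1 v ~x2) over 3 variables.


Find all satisfying assignments: 4 model(s).
Check which variables have the same value in every model.
No variable is fixed across all models.
Backbone size = 0.

0


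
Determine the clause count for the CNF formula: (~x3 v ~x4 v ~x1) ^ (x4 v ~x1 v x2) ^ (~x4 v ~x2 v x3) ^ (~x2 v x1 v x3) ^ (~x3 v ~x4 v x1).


Each group enclosed in parentheses joined by ^ is one clause.
Counting the conjuncts: 5 clauses.

5


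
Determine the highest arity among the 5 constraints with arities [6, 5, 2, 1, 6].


The arities are: 6, 5, 2, 1, 6.
Scan for the maximum value.
Maximum arity = 6.

6


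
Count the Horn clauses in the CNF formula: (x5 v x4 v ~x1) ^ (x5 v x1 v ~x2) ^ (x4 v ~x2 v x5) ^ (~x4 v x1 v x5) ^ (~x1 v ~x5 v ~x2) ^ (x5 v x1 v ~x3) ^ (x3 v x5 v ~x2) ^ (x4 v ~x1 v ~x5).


A Horn clause has at most one positive literal.
Clause 1: 2 positive lit(s) -> not Horn
Clause 2: 2 positive lit(s) -> not Horn
Clause 3: 2 positive lit(s) -> not Horn
Clause 4: 2 positive lit(s) -> not Horn
Clause 5: 0 positive lit(s) -> Horn
Clause 6: 2 positive lit(s) -> not Horn
Clause 7: 2 positive lit(s) -> not Horn
Clause 8: 1 positive lit(s) -> Horn
Total Horn clauses = 2.

2


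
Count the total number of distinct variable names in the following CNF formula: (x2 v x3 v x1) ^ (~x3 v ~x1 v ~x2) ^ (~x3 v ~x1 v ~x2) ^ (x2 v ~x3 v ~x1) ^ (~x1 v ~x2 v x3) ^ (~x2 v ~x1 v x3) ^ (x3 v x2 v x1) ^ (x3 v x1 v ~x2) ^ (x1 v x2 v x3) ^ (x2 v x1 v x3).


Identify each distinct variable in the formula.
Variables found: x1, x2, x3.
Total distinct variables = 3.

3


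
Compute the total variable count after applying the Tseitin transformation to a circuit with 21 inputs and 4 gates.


The Tseitin transformation introduces one auxiliary variable per gate.
Total variables = inputs + gates = 21 + 4 = 25.

25


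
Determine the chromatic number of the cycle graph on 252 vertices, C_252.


A cycle on an even number of vertices is bipartite: alternate two colors around the cycle.
Since 252 is even, two colors suffice, and at least two are needed because the graph has edges.
Chromatic number = 2.

2


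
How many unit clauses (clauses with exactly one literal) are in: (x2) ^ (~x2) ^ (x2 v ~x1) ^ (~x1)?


A unit clause contains exactly one literal.
Unit clauses found: (x2), (~x2), (~x1).
Count = 3.

3


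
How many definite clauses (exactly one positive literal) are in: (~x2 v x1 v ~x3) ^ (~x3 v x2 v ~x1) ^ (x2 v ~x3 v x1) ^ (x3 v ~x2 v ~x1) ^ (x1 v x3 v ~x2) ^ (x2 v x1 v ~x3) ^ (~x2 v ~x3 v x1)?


A definite clause has exactly one positive literal.
Clause 1: 1 positive -> definite
Clause 2: 1 positive -> definite
Clause 3: 2 positive -> not definite
Clause 4: 1 positive -> definite
Clause 5: 2 positive -> not definite
Clause 6: 2 positive -> not definite
Clause 7: 1 positive -> definite
Definite clause count = 4.

4


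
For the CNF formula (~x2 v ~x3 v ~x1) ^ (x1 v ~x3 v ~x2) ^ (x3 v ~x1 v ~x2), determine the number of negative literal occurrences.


Scan each clause for negated literals.
Clause 1: 3 negative; Clause 2: 2 negative; Clause 3: 2 negative.
Total negative literal occurrences = 7.

7


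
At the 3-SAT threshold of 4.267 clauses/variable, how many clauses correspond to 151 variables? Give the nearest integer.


The 3-SAT phase transition occurs at approximately 4.267 clauses per variable.
m = 4.267 * 151 = 644.317.
Rounded to nearest integer: 644.

644


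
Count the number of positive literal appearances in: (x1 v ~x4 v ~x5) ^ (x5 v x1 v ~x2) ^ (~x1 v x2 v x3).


Scan each clause for unnegated literals.
Clause 1: 1 positive; Clause 2: 2 positive; Clause 3: 2 positive.
Total positive literal occurrences = 5.

5


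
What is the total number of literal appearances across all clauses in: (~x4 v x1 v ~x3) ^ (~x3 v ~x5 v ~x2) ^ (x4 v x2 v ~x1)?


Clause lengths: 3, 3, 3.
Sum = 3 + 3 + 3 = 9.

9


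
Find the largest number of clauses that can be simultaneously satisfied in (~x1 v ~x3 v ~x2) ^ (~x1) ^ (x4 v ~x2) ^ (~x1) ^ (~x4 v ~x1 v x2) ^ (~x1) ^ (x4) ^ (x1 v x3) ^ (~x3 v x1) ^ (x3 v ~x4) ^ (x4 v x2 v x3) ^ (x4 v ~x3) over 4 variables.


Enumerate all 16 truth assignments.
For each, count how many of the 12 clauses are satisfied.
The formula is not fully satisfiable, so the maximum is below 12.
Maximum simultaneously satisfiable clauses = 11.

11


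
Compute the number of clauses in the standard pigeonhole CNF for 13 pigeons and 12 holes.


The PHP encoding has two parts:
1) At-least-one-hole clauses: 13 (one per pigeon, each with 12 literals).
2) At-most-one-pigeon-per-hole clauses: 12 holes * C(13,2) = 12 * 78 = 936.
Total clauses = 13 + 936 = 949.

949


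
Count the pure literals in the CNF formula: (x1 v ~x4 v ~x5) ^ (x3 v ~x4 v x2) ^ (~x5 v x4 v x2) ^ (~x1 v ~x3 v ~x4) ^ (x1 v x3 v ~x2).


A pure literal appears in only one polarity across all clauses.
Pure literals: x5 (negative only).
Count = 1.

1


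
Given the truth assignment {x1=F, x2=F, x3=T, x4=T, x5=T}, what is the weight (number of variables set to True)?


The weight is the number of variables assigned True.
True variables: x3, x4, x5.
Weight = 3.

3


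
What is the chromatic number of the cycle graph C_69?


An odd cycle cannot be 2-colored: alternating two colors around the cycle returns to the start with a conflict.
Since 69 is odd, three colors are required (and three suffice).
Chromatic number = 3.

3


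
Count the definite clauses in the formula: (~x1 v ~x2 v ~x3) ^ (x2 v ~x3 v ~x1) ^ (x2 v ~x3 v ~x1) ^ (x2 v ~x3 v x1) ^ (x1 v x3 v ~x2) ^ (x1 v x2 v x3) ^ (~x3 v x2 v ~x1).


A definite clause has exactly one positive literal.
Clause 1: 0 positive -> not definite
Clause 2: 1 positive -> definite
Clause 3: 1 positive -> definite
Clause 4: 2 positive -> not definite
Clause 5: 2 positive -> not definite
Clause 6: 3 positive -> not definite
Clause 7: 1 positive -> definite
Definite clause count = 3.

3


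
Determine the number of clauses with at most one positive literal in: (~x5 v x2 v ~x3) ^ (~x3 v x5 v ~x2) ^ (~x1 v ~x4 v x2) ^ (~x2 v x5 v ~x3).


A Horn clause has at most one positive literal.
Clause 1: 1 positive lit(s) -> Horn
Clause 2: 1 positive lit(s) -> Horn
Clause 3: 1 positive lit(s) -> Horn
Clause 4: 1 positive lit(s) -> Horn
Total Horn clauses = 4.

4


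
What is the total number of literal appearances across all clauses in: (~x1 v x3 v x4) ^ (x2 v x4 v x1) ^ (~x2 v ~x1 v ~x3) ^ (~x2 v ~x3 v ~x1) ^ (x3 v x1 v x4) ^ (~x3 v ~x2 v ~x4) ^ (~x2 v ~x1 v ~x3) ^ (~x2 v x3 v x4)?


Clause lengths: 3, 3, 3, 3, 3, 3, 3, 3.
Sum = 3 + 3 + 3 + 3 + 3 + 3 + 3 + 3 = 24.

24


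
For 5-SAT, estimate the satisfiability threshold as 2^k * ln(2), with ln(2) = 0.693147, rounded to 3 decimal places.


Using the asymptotic formula: threshold ~ 2^k * ln(2).
2^5 = 32.
32 * 0.693147 = 22.181.

22.181


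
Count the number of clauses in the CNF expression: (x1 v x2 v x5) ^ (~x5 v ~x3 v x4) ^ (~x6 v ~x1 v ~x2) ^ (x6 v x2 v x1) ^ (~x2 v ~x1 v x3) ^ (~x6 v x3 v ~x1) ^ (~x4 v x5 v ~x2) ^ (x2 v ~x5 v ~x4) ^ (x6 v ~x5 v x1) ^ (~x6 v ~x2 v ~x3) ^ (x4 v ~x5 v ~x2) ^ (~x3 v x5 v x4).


Each group enclosed in parentheses joined by ^ is one clause.
Counting the conjuncts: 12 clauses.

12


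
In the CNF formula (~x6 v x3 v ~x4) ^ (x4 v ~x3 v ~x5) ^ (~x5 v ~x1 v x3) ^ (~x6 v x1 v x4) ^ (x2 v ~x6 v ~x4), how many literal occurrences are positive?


Scan each clause for unnegated literals.
Clause 1: 1 positive; Clause 2: 1 positive; Clause 3: 1 positive; Clause 4: 2 positive; Clause 5: 1 positive.
Total positive literal occurrences = 6.

6


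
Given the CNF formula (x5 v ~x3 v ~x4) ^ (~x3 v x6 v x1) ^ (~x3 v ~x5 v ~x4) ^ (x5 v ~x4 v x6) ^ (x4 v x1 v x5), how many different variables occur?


Identify each distinct variable in the formula.
Variables found: x1, x3, x4, x5, x6.
Total distinct variables = 5.

5


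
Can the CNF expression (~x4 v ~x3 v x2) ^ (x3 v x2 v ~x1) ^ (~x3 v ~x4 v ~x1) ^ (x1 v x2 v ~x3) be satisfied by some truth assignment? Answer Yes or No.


Check all 16 possible truth assignments.
Number of satisfying assignments found: 10.
The formula is satisfiable.

Yes


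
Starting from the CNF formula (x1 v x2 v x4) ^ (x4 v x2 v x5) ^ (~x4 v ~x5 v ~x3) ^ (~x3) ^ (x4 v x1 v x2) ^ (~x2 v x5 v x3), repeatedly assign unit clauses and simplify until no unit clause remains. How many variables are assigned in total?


Unit propagation repeatedly assigns the literal in any unit clause, then simplifies.
Assignments in order: x3 = F.
No further unit clauses remain.
Total variables assigned = 1.

1


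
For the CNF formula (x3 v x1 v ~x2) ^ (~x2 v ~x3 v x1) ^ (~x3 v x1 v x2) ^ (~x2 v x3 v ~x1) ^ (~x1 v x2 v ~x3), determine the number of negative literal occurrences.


Scan each clause for negated literals.
Clause 1: 1 negative; Clause 2: 2 negative; Clause 3: 1 negative; Clause 4: 2 negative; Clause 5: 2 negative.
Total negative literal occurrences = 8.

8


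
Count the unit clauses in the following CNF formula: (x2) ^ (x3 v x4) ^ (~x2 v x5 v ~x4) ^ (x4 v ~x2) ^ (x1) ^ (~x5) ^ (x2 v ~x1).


A unit clause contains exactly one literal.
Unit clauses found: (x2), (x1), (~x5).
Count = 3.

3


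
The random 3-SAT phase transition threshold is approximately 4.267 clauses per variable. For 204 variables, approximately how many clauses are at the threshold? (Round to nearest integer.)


The 3-SAT phase transition occurs at approximately 4.267 clauses per variable.
m = 4.267 * 204 = 870.468.
Rounded to nearest integer: 870.

870


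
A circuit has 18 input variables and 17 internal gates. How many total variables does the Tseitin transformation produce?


The Tseitin transformation introduces one auxiliary variable per gate.
Total variables = inputs + gates = 18 + 17 = 35.

35


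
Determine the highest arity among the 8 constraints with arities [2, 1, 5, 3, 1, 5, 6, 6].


The arities are: 2, 1, 5, 3, 1, 5, 6, 6.
Scan for the maximum value.
Maximum arity = 6.

6


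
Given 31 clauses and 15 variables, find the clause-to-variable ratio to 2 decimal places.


Clause-to-variable ratio = clauses / variables.
31 / 15 = 2.07.

2.07


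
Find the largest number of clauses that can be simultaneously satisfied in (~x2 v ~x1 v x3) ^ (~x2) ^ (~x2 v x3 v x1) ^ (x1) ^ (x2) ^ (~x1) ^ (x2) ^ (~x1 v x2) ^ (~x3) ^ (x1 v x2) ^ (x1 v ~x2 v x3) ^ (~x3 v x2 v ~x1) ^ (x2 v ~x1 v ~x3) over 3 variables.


Enumerate all 8 truth assignments.
For each, count how many of the 13 clauses are satisfied.
The formula is not fully satisfiable, so the maximum is below 13.
Maximum simultaneously satisfiable clauses = 10.

10


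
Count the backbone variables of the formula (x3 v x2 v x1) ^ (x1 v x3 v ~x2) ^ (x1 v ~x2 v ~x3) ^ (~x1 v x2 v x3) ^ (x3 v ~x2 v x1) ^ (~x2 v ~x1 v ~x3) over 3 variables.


Find all satisfying assignments: 3 model(s).
Check which variables have the same value in every model.
No variable is fixed across all models.
Backbone size = 0.

0


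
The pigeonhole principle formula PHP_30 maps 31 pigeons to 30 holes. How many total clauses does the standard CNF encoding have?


The PHP encoding has two parts:
1) At-least-one-hole clauses: 31 (one per pigeon, each with 30 literals).
2) At-most-one-pigeon-per-hole clauses: 30 holes * C(31,2) = 30 * 465 = 13950.
Total clauses = 31 + 13950 = 13981.

13981


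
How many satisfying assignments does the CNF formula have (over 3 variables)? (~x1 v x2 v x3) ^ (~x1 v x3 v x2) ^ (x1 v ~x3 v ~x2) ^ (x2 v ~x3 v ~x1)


Enumerate all 8 truth assignments over 3 variables.
Test each against every clause.
Satisfying assignments found: 5.

5


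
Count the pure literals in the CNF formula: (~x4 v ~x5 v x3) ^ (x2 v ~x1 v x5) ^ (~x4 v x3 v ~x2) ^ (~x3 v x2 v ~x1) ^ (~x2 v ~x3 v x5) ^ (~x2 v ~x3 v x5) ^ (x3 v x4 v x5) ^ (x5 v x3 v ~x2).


A pure literal appears in only one polarity across all clauses.
Pure literals: x1 (negative only).
Count = 1.

1


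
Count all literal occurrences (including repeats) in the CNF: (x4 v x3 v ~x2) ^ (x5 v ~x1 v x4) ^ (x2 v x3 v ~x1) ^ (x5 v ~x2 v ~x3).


Clause lengths: 3, 3, 3, 3.
Sum = 3 + 3 + 3 + 3 = 12.

12


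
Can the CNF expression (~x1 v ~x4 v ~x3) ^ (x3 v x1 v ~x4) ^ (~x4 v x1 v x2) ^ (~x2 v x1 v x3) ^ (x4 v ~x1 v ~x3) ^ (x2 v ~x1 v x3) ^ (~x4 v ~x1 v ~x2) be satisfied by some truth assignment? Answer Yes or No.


Check all 16 possible truth assignments.
Number of satisfying assignments found: 5.
The formula is satisfiable.

Yes


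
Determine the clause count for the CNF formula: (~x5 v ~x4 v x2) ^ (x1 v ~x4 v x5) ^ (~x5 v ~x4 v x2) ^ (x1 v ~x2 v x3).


Each group enclosed in parentheses joined by ^ is one clause.
Counting the conjuncts: 4 clauses.

4


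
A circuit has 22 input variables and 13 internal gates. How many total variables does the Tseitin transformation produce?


The Tseitin transformation introduces one auxiliary variable per gate.
Total variables = inputs + gates = 22 + 13 = 35.

35


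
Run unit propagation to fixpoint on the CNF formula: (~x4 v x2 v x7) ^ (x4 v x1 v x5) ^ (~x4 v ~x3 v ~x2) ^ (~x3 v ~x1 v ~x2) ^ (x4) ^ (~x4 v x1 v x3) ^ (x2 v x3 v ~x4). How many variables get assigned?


Unit propagation repeatedly assigns the literal in any unit clause, then simplifies.
Assignments in order: x4 = T.
No further unit clauses remain.
Total variables assigned = 1.

1


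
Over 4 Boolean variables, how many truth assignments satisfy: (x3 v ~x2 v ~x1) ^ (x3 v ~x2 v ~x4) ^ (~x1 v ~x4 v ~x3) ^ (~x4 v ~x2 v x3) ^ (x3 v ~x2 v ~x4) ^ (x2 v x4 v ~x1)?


Enumerate all 16 truth assignments over 4 variables.
Test each against every clause.
Satisfying assignments found: 9.

9


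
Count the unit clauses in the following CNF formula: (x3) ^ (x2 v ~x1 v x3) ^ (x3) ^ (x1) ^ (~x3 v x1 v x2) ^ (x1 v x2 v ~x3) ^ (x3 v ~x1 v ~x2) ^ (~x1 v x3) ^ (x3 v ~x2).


A unit clause contains exactly one literal.
Unit clauses found: (x3), (x3), (x1).
Count = 3.

3


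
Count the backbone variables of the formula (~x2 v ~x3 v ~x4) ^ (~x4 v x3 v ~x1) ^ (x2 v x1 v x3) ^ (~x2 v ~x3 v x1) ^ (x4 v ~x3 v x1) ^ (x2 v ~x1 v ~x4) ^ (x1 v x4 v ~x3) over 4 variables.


Find all satisfying assignments: 7 model(s).
Check which variables have the same value in every model.
No variable is fixed across all models.
Backbone size = 0.

0


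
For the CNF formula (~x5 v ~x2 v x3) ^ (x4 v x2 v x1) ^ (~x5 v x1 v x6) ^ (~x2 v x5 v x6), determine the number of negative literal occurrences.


Scan each clause for negated literals.
Clause 1: 2 negative; Clause 2: 0 negative; Clause 3: 1 negative; Clause 4: 1 negative.
Total negative literal occurrences = 4.

4


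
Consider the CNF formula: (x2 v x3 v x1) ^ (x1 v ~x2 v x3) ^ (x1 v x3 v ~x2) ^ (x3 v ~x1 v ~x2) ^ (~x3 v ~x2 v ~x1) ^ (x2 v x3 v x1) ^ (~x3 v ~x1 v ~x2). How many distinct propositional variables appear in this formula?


Identify each distinct variable in the formula.
Variables found: x1, x2, x3.
Total distinct variables = 3.

3


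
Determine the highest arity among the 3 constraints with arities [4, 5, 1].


The arities are: 4, 5, 1.
Scan for the maximum value.
Maximum arity = 5.

5


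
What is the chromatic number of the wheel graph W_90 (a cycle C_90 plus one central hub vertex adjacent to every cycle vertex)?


W_90 consists of the cycle C_90 together with a hub vertex adjacent to every cycle vertex.
The cycle C_90 needs 2 colors (even cycle -> 2).
The hub is adjacent to every cycle vertex, so it must receive a new color distinct from all of them.
Chromatic number = 2 + 1 = 3.

3


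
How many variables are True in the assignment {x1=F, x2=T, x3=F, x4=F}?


The weight is the number of variables assigned True.
True variables: x2.
Weight = 1.

1


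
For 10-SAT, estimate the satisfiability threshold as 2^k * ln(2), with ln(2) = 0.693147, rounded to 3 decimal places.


Using the asymptotic formula: threshold ~ 2^k * ln(2).
2^10 = 1024.
1024 * 0.693147 = 709.783.

709.783


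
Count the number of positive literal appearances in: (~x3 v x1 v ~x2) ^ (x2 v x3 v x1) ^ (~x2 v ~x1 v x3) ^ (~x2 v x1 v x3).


Scan each clause for unnegated literals.
Clause 1: 1 positive; Clause 2: 3 positive; Clause 3: 1 positive; Clause 4: 2 positive.
Total positive literal occurrences = 7.

7


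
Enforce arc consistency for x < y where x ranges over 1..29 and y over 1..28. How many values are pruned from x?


For the constraint x < y, x needs a supporting value in y's domain.
x can be at most 27 (one less than y's maximum).
Valid x values from domain: 27 out of 29.
Pruned = 29 - 27 = 2.

2


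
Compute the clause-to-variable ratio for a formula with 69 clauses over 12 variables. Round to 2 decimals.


Clause-to-variable ratio = clauses / variables.
69 / 12 = 5.75.

5.75


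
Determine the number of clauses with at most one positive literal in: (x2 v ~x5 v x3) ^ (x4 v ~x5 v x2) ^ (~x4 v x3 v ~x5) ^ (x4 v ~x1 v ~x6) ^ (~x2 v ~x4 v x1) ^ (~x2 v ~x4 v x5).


A Horn clause has at most one positive literal.
Clause 1: 2 positive lit(s) -> not Horn
Clause 2: 2 positive lit(s) -> not Horn
Clause 3: 1 positive lit(s) -> Horn
Clause 4: 1 positive lit(s) -> Horn
Clause 5: 1 positive lit(s) -> Horn
Clause 6: 1 positive lit(s) -> Horn
Total Horn clauses = 4.

4


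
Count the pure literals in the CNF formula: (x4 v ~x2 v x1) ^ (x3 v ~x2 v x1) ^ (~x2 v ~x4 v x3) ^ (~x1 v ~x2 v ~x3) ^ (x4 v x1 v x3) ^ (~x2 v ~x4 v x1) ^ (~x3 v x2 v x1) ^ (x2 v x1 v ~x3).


A pure literal appears in only one polarity across all clauses.
No pure literals found.
Count = 0.

0


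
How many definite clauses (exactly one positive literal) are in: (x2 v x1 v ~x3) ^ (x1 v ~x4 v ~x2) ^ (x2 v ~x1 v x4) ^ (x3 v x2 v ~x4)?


A definite clause has exactly one positive literal.
Clause 1: 2 positive -> not definite
Clause 2: 1 positive -> definite
Clause 3: 2 positive -> not definite
Clause 4: 2 positive -> not definite
Definite clause count = 1.

1


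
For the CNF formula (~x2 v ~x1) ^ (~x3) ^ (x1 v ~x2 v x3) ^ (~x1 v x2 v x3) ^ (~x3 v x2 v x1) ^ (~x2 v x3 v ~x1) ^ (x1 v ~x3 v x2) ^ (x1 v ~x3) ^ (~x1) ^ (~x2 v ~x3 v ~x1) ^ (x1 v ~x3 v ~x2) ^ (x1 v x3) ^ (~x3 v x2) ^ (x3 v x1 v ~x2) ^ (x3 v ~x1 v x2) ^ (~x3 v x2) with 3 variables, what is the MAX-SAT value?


Enumerate all 8 truth assignments.
For each, count how many of the 16 clauses are satisfied.
The formula is not fully satisfiable, so the maximum is below 16.
Maximum simultaneously satisfiable clauses = 15.

15


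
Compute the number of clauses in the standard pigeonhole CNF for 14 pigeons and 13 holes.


The PHP encoding has two parts:
1) At-least-one-hole clauses: 14 (one per pigeon, each with 13 literals).
2) At-most-one-pigeon-per-hole clauses: 13 holes * C(14,2) = 13 * 91 = 1183.
Total clauses = 14 + 1183 = 1197.

1197


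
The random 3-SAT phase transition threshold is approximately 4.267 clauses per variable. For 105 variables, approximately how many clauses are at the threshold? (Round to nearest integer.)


The 3-SAT phase transition occurs at approximately 4.267 clauses per variable.
m = 4.267 * 105 = 448.035.
Rounded to nearest integer: 448.

448


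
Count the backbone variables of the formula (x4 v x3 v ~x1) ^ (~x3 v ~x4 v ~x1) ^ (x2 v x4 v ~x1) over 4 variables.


Find all satisfying assignments: 11 model(s).
Check which variables have the same value in every model.
No variable is fixed across all models.
Backbone size = 0.

0


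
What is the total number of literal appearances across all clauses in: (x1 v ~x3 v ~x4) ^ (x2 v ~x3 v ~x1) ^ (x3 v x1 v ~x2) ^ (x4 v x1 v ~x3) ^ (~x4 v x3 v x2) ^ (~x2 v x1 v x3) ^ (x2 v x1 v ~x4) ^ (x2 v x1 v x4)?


Clause lengths: 3, 3, 3, 3, 3, 3, 3, 3.
Sum = 3 + 3 + 3 + 3 + 3 + 3 + 3 + 3 = 24.

24


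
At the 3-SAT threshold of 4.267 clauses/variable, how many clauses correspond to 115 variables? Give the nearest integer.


The 3-SAT phase transition occurs at approximately 4.267 clauses per variable.
m = 4.267 * 115 = 490.705.
Rounded to nearest integer: 491.

491


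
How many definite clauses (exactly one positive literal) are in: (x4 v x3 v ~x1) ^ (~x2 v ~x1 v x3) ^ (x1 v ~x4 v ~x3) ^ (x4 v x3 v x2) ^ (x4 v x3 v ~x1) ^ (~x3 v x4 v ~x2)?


A definite clause has exactly one positive literal.
Clause 1: 2 positive -> not definite
Clause 2: 1 positive -> definite
Clause 3: 1 positive -> definite
Clause 4: 3 positive -> not definite
Clause 5: 2 positive -> not definite
Clause 6: 1 positive -> definite
Definite clause count = 3.

3


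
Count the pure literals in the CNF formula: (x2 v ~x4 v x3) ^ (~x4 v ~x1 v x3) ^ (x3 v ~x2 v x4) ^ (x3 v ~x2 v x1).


A pure literal appears in only one polarity across all clauses.
Pure literals: x3 (positive only).
Count = 1.

1


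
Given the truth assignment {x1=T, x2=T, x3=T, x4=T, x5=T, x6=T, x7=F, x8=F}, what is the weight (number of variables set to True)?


The weight is the number of variables assigned True.
True variables: x1, x2, x3, x4, x5, x6.
Weight = 6.

6


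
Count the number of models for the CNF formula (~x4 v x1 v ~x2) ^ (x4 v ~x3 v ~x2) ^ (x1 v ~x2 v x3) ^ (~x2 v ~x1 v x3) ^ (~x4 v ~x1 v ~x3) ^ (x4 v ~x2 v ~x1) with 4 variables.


Enumerate all 16 truth assignments over 4 variables.
Test each against every clause.
Satisfying assignments found: 7.

7


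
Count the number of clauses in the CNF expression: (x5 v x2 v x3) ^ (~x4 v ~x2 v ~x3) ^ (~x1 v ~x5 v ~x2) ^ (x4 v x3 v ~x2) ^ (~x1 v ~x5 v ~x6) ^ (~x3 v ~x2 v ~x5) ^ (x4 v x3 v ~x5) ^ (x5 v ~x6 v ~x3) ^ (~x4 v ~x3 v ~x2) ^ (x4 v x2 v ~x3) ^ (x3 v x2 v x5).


Each group enclosed in parentheses joined by ^ is one clause.
Counting the conjuncts: 11 clauses.

11


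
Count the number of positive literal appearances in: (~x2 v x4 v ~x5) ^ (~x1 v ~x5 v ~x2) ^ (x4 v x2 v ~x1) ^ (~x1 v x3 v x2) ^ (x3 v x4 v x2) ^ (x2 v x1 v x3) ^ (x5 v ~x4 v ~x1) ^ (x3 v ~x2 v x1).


Scan each clause for unnegated literals.
Clause 1: 1 positive; Clause 2: 0 positive; Clause 3: 2 positive; Clause 4: 2 positive; Clause 5: 3 positive; Clause 6: 3 positive; Clause 7: 1 positive; Clause 8: 2 positive.
Total positive literal occurrences = 14.

14


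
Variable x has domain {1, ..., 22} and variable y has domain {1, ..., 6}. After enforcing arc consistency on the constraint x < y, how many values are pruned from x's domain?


For the constraint x < y, x needs a supporting value in y's domain.
x can be at most 5 (one less than y's maximum).
Valid x values from domain: 5 out of 22.
Pruned = 22 - 5 = 17.

17


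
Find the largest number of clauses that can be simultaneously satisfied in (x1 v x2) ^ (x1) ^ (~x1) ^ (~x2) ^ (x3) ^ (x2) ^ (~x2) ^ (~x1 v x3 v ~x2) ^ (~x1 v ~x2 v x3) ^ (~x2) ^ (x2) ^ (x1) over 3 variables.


Enumerate all 8 truth assignments.
For each, count how many of the 12 clauses are satisfied.
The formula is not fully satisfiable, so the maximum is below 12.
Maximum simultaneously satisfiable clauses = 9.

9


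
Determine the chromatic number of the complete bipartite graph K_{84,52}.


K_{84,52} is bipartite by definition: the two parts are independent sets, with every edge crossing between them.
Color all vertices in one part with color 1 and all vertices in the other part with color 2.
Since the graph has at least one edge, one color does not suffice.
Chromatic number = 2.

2


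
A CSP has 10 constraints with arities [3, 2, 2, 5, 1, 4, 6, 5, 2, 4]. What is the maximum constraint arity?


The arities are: 3, 2, 2, 5, 1, 4, 6, 5, 2, 4.
Scan for the maximum value.
Maximum arity = 6.

6


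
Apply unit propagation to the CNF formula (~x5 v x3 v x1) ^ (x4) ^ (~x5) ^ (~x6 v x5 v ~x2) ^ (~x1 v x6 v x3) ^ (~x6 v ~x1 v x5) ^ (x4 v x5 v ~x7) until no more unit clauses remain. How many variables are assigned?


Unit propagation repeatedly assigns the literal in any unit clause, then simplifies.
Assignments in order: x4 = T, x5 = F.
No further unit clauses remain.
Total variables assigned = 2.

2


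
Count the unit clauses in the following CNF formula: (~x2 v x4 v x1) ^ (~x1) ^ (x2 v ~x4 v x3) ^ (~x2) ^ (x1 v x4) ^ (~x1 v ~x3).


A unit clause contains exactly one literal.
Unit clauses found: (~x1), (~x2).
Count = 2.

2


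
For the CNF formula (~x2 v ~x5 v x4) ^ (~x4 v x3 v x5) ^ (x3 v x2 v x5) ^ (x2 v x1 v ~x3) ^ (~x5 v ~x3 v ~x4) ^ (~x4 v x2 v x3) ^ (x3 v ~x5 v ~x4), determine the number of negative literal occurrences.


Scan each clause for negated literals.
Clause 1: 2 negative; Clause 2: 1 negative; Clause 3: 0 negative; Clause 4: 1 negative; Clause 5: 3 negative; Clause 6: 1 negative; Clause 7: 2 negative.
Total negative literal occurrences = 10.

10


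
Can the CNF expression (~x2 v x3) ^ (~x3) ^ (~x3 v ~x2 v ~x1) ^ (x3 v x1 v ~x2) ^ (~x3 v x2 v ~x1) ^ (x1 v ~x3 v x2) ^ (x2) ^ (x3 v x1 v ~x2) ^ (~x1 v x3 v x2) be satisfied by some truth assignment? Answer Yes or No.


Check all 8 possible truth assignments.
Number of satisfying assignments found: 0.
The formula is unsatisfiable.

No


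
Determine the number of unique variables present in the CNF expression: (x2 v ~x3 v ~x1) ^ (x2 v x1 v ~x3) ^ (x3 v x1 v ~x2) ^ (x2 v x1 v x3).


Identify each distinct variable in the formula.
Variables found: x1, x2, x3.
Total distinct variables = 3.

3


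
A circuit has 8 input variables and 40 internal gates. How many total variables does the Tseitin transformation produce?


The Tseitin transformation introduces one auxiliary variable per gate.
Total variables = inputs + gates = 8 + 40 = 48.

48


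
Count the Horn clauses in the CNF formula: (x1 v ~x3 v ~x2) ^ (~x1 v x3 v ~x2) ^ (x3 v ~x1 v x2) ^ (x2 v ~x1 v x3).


A Horn clause has at most one positive literal.
Clause 1: 1 positive lit(s) -> Horn
Clause 2: 1 positive lit(s) -> Horn
Clause 3: 2 positive lit(s) -> not Horn
Clause 4: 2 positive lit(s) -> not Horn
Total Horn clauses = 2.

2


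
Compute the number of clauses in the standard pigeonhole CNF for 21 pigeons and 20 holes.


The PHP encoding has two parts:
1) At-least-one-hole clauses: 21 (one per pigeon, each with 20 literals).
2) At-most-one-pigeon-per-hole clauses: 20 holes * C(21,2) = 20 * 210 = 4200.
Total clauses = 21 + 4200 = 4221.

4221


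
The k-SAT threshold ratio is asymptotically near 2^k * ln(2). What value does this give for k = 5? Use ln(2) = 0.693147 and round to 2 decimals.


Using the asymptotic formula: threshold ~ 2^k * ln(2).
2^5 = 32.
32 * 0.693147 = 22.18.

22.18


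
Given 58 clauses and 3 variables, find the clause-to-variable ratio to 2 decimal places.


Clause-to-variable ratio = clauses / variables.
58 / 3 = 19.33.

19.33


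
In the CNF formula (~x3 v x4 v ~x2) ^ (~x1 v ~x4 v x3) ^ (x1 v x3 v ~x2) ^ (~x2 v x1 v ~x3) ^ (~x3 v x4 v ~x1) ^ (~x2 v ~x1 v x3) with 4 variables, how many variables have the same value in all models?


Find all satisfying assignments: 7 model(s).
Check which variables have the same value in every model.
No variable is fixed across all models.
Backbone size = 0.

0


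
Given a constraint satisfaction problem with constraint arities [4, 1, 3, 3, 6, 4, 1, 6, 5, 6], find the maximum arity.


The arities are: 4, 1, 3, 3, 6, 4, 1, 6, 5, 6.
Scan for the maximum value.
Maximum arity = 6.

6


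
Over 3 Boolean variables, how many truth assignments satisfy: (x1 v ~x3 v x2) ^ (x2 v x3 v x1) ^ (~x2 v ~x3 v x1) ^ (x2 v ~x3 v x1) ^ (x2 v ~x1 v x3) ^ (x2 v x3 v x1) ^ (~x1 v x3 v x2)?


Enumerate all 8 truth assignments over 3 variables.
Test each against every clause.
Satisfying assignments found: 4.

4


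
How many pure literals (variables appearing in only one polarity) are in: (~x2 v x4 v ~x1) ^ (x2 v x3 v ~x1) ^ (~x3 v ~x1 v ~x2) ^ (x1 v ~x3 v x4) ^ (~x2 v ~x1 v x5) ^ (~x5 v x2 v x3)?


A pure literal appears in only one polarity across all clauses.
Pure literals: x4 (positive only).
Count = 1.

1


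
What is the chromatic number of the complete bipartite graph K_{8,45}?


K_{8,45} is bipartite by definition: the two parts are independent sets, with every edge crossing between them.
Color all vertices in one part with color 1 and all vertices in the other part with color 2.
Since the graph has at least one edge, one color does not suffice.
Chromatic number = 2.

2


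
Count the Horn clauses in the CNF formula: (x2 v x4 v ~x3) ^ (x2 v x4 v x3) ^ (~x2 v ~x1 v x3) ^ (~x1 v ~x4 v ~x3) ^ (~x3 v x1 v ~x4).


A Horn clause has at most one positive literal.
Clause 1: 2 positive lit(s) -> not Horn
Clause 2: 3 positive lit(s) -> not Horn
Clause 3: 1 positive lit(s) -> Horn
Clause 4: 0 positive lit(s) -> Horn
Clause 5: 1 positive lit(s) -> Horn
Total Horn clauses = 3.

3


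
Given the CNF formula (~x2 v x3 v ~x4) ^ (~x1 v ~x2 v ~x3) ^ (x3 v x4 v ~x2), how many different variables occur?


Identify each distinct variable in the formula.
Variables found: x1, x2, x3, x4.
Total distinct variables = 4.

4


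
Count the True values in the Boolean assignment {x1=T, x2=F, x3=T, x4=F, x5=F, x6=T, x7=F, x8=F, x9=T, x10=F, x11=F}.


The weight is the number of variables assigned True.
True variables: x1, x3, x6, x9.
Weight = 4.

4


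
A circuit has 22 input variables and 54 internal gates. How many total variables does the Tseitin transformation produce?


The Tseitin transformation introduces one auxiliary variable per gate.
Total variables = inputs + gates = 22 + 54 = 76.

76


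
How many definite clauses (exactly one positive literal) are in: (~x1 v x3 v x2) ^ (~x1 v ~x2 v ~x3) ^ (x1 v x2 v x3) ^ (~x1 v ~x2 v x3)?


A definite clause has exactly one positive literal.
Clause 1: 2 positive -> not definite
Clause 2: 0 positive -> not definite
Clause 3: 3 positive -> not definite
Clause 4: 1 positive -> definite
Definite clause count = 1.

1


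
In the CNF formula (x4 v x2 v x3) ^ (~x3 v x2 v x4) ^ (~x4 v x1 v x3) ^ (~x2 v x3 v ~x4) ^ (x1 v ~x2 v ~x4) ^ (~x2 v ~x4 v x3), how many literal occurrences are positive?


Scan each clause for unnegated literals.
Clause 1: 3 positive; Clause 2: 2 positive; Clause 3: 2 positive; Clause 4: 1 positive; Clause 5: 1 positive; Clause 6: 1 positive.
Total positive literal occurrences = 10.

10


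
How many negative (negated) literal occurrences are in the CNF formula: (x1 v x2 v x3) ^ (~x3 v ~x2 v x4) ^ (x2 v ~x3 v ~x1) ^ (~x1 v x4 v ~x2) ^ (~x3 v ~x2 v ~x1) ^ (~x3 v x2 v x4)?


Scan each clause for negated literals.
Clause 1: 0 negative; Clause 2: 2 negative; Clause 3: 2 negative; Clause 4: 2 negative; Clause 5: 3 negative; Clause 6: 1 negative.
Total negative literal occurrences = 10.

10


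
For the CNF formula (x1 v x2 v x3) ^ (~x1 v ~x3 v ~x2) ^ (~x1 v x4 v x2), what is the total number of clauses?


Each group enclosed in parentheses joined by ^ is one clause.
Counting the conjuncts: 3 clauses.

3
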